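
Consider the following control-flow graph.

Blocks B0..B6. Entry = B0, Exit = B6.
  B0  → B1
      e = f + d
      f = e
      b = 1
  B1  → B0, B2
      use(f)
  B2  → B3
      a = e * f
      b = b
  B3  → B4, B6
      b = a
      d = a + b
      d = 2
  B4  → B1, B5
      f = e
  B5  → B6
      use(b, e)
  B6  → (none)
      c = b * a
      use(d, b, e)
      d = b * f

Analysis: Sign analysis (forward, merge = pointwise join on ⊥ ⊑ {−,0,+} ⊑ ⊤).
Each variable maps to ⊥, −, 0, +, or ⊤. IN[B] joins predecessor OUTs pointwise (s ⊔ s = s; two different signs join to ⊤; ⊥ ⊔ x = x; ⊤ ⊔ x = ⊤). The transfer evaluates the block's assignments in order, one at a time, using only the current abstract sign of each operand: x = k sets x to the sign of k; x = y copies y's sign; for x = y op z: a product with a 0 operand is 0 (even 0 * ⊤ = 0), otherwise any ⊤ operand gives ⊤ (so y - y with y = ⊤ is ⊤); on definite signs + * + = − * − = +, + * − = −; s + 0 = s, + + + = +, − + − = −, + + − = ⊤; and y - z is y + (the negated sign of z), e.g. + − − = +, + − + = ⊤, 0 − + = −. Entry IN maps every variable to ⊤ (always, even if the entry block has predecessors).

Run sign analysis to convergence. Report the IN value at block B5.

Answer: {a: ⊤, b: ⊤, c: ⊤, d: +, e: ⊤, f: ⊤}

Working:
Converged values:
  B0:   IN=(all ⊤)   OUT={b:+; rest ⊤}
  B1:   IN=(all ⊤)   OUT=(all ⊤)
  B2:   IN=(all ⊤)   OUT=(all ⊤)
  B3:   IN=(all ⊤)   OUT={d:+; rest ⊤}
  B4:   IN={d:+; rest ⊤}   OUT={d:+; rest ⊤}
  B5:   IN={d:+; rest ⊤}   OUT={d:+; rest ⊤}
  B6:   IN={d:+; rest ⊤}   OUT=(all ⊤)

Merge at B5: IN[B5] = OUT[B4] = {a: ⊤, b: ⊤, c: ⊤, d: +, e: ⊤, f: ⊤}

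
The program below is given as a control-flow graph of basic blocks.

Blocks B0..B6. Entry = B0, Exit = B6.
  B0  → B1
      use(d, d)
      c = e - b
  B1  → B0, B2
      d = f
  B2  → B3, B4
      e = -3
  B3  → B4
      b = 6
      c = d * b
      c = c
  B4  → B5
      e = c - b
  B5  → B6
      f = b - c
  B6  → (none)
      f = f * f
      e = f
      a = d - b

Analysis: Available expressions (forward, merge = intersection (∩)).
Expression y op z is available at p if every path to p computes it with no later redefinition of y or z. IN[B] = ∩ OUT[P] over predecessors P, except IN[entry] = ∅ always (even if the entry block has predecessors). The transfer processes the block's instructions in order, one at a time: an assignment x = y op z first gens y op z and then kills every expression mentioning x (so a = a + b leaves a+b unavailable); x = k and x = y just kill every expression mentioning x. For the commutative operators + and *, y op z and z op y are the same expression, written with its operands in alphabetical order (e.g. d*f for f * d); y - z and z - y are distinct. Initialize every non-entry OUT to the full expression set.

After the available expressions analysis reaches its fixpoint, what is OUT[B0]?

Fixpoint table:
  B0:  IN={}  OUT={e-b}
  B1:  IN={e-b}  OUT={e-b}
  B2:  IN={e-b}  OUT={}
  B3:  IN={}  OUT={b*d}
  B4:  IN={}  OUT={c-b}
  B5:  IN={c-b}  OUT={b-c, c-b}
  B6:  IN={b-c, c-b}  OUT={b-c, c-b, d-b}

Merge at B0 (entry node, so the boundary value {} is joined with the incoming edge(s)): IN[B0] = {} ∩ OUT[B1] = {}
Applying B0's transfer function to that IN value gives OUT[B0] (row B0 above).

Answer: {e-b}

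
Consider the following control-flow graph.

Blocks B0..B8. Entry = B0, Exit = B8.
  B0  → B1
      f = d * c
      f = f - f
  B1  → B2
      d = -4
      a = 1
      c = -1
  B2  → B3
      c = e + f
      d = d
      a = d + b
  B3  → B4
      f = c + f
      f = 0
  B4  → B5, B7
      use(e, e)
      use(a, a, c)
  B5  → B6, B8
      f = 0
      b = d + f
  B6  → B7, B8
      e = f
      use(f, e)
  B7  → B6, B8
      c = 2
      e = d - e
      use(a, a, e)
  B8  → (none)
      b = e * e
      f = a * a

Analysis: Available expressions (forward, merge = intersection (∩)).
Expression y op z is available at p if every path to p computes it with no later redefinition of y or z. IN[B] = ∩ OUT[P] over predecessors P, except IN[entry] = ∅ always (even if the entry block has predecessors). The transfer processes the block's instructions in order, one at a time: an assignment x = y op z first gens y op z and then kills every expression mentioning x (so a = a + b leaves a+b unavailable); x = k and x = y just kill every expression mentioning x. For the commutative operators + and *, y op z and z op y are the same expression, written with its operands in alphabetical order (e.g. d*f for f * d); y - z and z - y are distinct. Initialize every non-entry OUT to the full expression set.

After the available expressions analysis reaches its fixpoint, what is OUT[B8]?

Answer: {a*a, e*e}

Trace:
Fixpoint table:
  B0: | IN={} | OUT={c*d}
  B1: | IN={c*d} | OUT={}
  B2: | IN={} | OUT={b+d, e+f}
  B3: | IN={b+d, e+f} | OUT={b+d}
  B4: | IN={b+d} | OUT={b+d}
  B5: | IN={b+d} | OUT={d+f}
  B6: | IN={} | OUT={}
  B7: | IN={} | OUT={}
  B8: | IN={} | OUT={a*a, e*e}

Merge at B8: IN[B8] = OUT[B5] ∩ OUT[B6] ∩ OUT[B7] = {}
Applying B8's transfer function to that IN value gives OUT[B8] (row B8 above).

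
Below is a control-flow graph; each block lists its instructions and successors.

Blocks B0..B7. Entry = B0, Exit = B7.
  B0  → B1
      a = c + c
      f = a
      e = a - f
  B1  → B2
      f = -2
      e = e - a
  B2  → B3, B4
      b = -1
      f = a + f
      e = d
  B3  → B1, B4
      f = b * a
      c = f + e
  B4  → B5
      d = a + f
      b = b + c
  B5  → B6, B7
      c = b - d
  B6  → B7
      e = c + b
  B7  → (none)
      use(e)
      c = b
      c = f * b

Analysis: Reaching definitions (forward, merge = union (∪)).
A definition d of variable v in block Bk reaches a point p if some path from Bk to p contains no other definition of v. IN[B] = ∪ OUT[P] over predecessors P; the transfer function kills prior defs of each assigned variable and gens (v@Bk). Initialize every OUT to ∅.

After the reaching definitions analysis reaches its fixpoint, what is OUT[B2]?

Fixpoint table:
  B0:   IN={}   OUT={a@B0, e@B0, f@B0}
  B1:   IN={a@B0, b@B2, c@B3, e@B0, e@B2, f@B0, f@B3}   OUT={a@B0, b@B2, c@B3, e@B1, f@B1}
  B2:   IN={a@B0, b@B2, c@B3, e@B1, f@B1}   OUT={a@B0, b@B2, c@B3, e@B2, f@B2}
  B3:   IN={a@B0, b@B2, c@B3, e@B2, f@B2}   OUT={a@B0, b@B2, c@B3, e@B2, f@B3}
  B4:   IN={a@B0, b@B2, c@B3, e@B2, f@B2, f@B3}   OUT={a@B0, b@B4, c@B3, d@B4, e@B2, f@B2, f@B3}
  B5:   IN={a@B0, b@B4, c@B3, d@B4, e@B2, f@B2, f@B3}   OUT={a@B0, b@B4, c@B5, d@B4, e@B2, f@B2, f@B3}
  B6:   IN={a@B0, b@B4, c@B5, d@B4, e@B2, f@B2, f@B3}   OUT={a@B0, b@B4, c@B5, d@B4, e@B6, f@B2, f@B3}
  B7:   IN={a@B0, b@B4, c@B5, d@B4, e@B2, e@B6, f@B2, f@B3}   OUT={a@B0, b@B4, c@B7, d@B4, e@B2, e@B6, f@B2, f@B3}

Merge at B2: IN[B2] = OUT[B1] = {a@B0, b@B2, c@B3, e@B1, f@B1}
Applying B2's transfer function to that IN value gives OUT[B2] (row B2 above).

Answer: {a@B0, b@B2, c@B3, e@B2, f@B2}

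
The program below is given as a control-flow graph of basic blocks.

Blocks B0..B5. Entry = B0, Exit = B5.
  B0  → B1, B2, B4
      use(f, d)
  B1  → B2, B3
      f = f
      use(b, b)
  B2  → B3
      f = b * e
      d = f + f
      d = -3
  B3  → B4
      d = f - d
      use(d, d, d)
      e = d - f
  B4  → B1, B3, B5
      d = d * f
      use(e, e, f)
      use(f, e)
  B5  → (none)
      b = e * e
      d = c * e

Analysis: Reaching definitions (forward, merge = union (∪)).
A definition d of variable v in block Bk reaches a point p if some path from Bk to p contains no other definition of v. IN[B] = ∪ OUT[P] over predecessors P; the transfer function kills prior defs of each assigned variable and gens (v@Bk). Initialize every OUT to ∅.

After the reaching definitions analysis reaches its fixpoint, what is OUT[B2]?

Answer: {d@B2, e@B3, f@B2}

Working:
Fixpoint table:
  B0:  IN={}  OUT={}
  B1:  IN={d@B4, e@B3, f@B1, f@B2}  OUT={d@B4, e@B3, f@B1}
  B2:  IN={d@B4, e@B3, f@B1}  OUT={d@B2, e@B3, f@B2}
  B3:  IN={d@B2, d@B4, e@B3, f@B1, f@B2}  OUT={d@B3, e@B3, f@B1, f@B2}
  B4:  IN={d@B3, e@B3, f@B1, f@B2}  OUT={d@B4, e@B3, f@B1, f@B2}
  B5:  IN={d@B4, e@B3, f@B1, f@B2}  OUT={b@B5, d@B5, e@B3, f@B1, f@B2}

Merge at B2: IN[B2] = OUT[B0] ⊔ OUT[B1] = {d@B4, e@B3, f@B1}
Applying B2's transfer function to that IN value gives OUT[B2] (row B2 above).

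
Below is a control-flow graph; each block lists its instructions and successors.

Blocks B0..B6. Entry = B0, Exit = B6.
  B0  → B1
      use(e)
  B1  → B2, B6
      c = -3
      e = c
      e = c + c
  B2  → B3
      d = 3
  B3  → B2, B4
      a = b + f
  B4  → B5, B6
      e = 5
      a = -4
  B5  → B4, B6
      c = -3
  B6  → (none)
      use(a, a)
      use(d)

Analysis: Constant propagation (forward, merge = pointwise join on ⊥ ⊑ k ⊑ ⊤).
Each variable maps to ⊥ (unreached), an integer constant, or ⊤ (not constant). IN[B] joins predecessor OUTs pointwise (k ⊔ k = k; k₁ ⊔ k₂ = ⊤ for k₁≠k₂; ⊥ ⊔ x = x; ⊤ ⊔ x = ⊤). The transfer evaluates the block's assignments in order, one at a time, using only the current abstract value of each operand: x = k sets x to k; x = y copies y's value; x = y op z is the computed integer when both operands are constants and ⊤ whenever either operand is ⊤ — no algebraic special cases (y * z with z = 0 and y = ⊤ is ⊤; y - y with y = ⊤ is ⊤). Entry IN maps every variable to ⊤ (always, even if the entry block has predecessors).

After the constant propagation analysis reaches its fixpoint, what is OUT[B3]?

Fixpoint table:
  B0: | IN=(all ⊤) | OUT=(all ⊤)
  B1: | IN=(all ⊤) | OUT={c:-3, e:-6; rest ⊤}
  B2: | IN={c:-3, e:-6; rest ⊤} | OUT={c:-3, d:3, e:-6; rest ⊤}
  B3: | IN={c:-3, d:3, e:-6; rest ⊤} | OUT={c:-3, d:3, e:-6; rest ⊤}
  B4: | IN={c:-3, d:3; rest ⊤} | OUT={a:-4, c:-3, d:3, e:5; rest ⊤}
  B5: | IN={a:-4, c:-3, d:3, e:5; rest ⊤} | OUT={a:-4, c:-3, d:3, e:5; rest ⊤}
  B6: | IN={c:-3; rest ⊤} | OUT={c:-3; rest ⊤}

Merge at B3: IN[B3] = OUT[B2] = {a: ⊤, b: ⊤, c: -3, d: 3, e: -6, f: ⊤}
Applying B3's transfer function to that IN value gives OUT[B3] (row B3 above).

Answer: {a: ⊤, b: ⊤, c: -3, d: 3, e: -6, f: ⊤}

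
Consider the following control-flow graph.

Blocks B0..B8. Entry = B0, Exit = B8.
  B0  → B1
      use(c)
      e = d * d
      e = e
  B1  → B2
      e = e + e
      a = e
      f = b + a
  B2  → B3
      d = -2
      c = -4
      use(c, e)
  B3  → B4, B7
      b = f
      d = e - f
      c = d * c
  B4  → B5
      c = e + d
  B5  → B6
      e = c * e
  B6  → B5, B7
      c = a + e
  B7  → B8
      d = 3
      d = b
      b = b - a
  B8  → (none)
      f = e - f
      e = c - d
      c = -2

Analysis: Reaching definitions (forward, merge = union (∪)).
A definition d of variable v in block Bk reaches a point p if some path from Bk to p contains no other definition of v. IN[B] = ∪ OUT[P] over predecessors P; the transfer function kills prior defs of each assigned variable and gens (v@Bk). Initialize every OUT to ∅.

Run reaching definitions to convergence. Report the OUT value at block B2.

Converged values:
  B0: | IN={} | OUT={e@B0}
  B1: | IN={e@B0} | OUT={a@B1, e@B1, f@B1}
  B2: | IN={a@B1, e@B1, f@B1} | OUT={a@B1, c@B2, d@B2, e@B1, f@B1}
  B3: | IN={a@B1, c@B2, d@B2, e@B1, f@B1} | OUT={a@B1, b@B3, c@B3, d@B3, e@B1, f@B1}
  B4: | IN={a@B1, b@B3, c@B3, d@B3, e@B1, f@B1} | OUT={a@B1, b@B3, c@B4, d@B3, e@B1, f@B1}
  B5: | IN={a@B1, b@B3, c@B4, c@B6, d@B3, e@B1, e@B5, f@B1} | OUT={a@B1, b@B3, c@B4, c@B6, d@B3, e@B5, f@B1}
  B6: | IN={a@B1, b@B3, c@B4, c@B6, d@B3, e@B5, f@B1} | OUT={a@B1, b@B3, c@B6, d@B3, e@B5, f@B1}
  B7: | IN={a@B1, b@B3, c@B3, c@B6, d@B3, e@B1, e@B5, f@B1} | OUT={a@B1, b@B7, c@B3, c@B6, d@B7, e@B1, e@B5, f@B1}
  B8: | IN={a@B1, b@B7, c@B3, c@B6, d@B7, e@B1, e@B5, f@B1} | OUT={a@B1, b@B7, c@B8, d@B7, e@B8, f@B8}

Merge at B2: IN[B2] = OUT[B1] = {a@B1, e@B1, f@B1}
Applying B2's transfer function to that IN value gives OUT[B2] (row B2 above).

Answer: {a@B1, c@B2, d@B2, e@B1, f@B1}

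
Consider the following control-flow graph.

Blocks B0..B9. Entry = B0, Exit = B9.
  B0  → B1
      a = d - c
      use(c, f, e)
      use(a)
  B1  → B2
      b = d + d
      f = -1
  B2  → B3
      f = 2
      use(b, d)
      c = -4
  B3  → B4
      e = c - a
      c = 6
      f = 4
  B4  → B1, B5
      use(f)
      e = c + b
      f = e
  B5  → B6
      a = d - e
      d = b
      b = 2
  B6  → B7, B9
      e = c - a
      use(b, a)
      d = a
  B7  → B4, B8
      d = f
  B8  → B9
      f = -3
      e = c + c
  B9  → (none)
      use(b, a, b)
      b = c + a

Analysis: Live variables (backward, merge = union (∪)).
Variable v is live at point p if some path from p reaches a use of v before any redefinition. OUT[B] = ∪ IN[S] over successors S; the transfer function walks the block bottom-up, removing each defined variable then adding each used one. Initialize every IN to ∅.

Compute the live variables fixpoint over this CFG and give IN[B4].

Per-block solution:
  B0:   IN={c, d, e, f}   OUT={a, d}
  B1:   IN={a, d}   OUT={a, b, d}
  B2:   IN={a, b, d}   OUT={a, b, c, d}
  B3:   IN={a, b, c, d}   OUT={a, b, c, d, f}
  B4:   IN={a, b, c, d, f}   OUT={a, b, c, d, e, f}
  B5:   IN={b, c, d, e, f}   OUT={a, b, c, f}
  B6:   IN={a, b, c, f}   OUT={a, b, c, f}
  B7:   IN={a, b, c, f}   OUT={a, b, c, d, f}
  B8:   IN={a, b, c}   OUT={a, b, c}
  B9:   IN={a, b, c}   OUT={}

Merge at B4: OUT[B4] = IN[B1] ⊔ IN[B5] = {a, b, c, d, e, f}
Applying B4's transfer function to that OUT value gives IN[B4] (row B4 above).

Answer: {a, b, c, d, f}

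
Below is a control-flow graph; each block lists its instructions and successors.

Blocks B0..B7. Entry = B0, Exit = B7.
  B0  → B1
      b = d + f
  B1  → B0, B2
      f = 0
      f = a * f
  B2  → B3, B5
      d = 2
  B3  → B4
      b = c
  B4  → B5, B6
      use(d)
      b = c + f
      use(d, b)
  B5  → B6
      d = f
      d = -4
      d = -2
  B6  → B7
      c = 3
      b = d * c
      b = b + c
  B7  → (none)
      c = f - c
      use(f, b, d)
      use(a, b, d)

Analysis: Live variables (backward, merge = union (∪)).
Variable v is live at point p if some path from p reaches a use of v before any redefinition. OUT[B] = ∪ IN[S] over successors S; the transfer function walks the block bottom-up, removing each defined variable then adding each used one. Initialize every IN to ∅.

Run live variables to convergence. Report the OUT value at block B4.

Answer: {a, d, f}

Derivation:
Fixpoint table:
  B0:  IN={a, c, d, f}  OUT={a, c, d}
  B1:  IN={a, c, d}  OUT={a, c, d, f}
  B2:  IN={a, c, f}  OUT={a, c, d, f}
  B3:  IN={a, c, d, f}  OUT={a, c, d, f}
  B4:  IN={a, c, d, f}  OUT={a, d, f}
  B5:  IN={a, f}  OUT={a, d, f}
  B6:  IN={a, d, f}  OUT={a, b, c, d, f}
  B7:  IN={a, b, c, d, f}  OUT={}

Merge at B4: OUT[B4] = IN[B5] ⊔ IN[B6] = {a, d, f}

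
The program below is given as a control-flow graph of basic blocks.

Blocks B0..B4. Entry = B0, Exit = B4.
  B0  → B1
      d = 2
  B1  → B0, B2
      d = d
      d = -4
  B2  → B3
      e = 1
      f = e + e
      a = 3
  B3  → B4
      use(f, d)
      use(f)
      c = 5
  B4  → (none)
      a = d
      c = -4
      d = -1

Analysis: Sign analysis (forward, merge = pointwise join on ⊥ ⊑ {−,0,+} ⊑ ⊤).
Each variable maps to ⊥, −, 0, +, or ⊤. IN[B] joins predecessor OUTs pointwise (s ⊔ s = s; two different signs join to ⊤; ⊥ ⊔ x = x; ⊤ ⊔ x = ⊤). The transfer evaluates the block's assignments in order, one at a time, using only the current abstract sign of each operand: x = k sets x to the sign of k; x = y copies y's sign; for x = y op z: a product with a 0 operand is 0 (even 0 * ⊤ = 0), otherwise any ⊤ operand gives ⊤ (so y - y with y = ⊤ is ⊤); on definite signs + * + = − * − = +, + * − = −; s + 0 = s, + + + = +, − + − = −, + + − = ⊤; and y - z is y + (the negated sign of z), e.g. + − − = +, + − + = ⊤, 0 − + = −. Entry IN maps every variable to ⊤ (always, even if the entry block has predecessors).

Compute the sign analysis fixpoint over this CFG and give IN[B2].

Answer: {a: ⊤, b: ⊤, c: ⊤, d: -, e: ⊤, f: ⊤}

Trace:
Per-block solution:
  B0:  IN=(all ⊤)  OUT={d:+; rest ⊤}
  B1:  IN={d:+; rest ⊤}  OUT={d:-; rest ⊤}
  B2:  IN={d:-; rest ⊤}  OUT={a:+, d:-, e:+, f:+; rest ⊤}
  B3:  IN={a:+, d:-, e:+, f:+; rest ⊤}  OUT={a:+, c:+, d:-, e:+, f:+; rest ⊤}
  B4:  IN={a:+, c:+, d:-, e:+, f:+; rest ⊤}  OUT={a:-, c:-, d:-, e:+, f:+; rest ⊤}

Merge at B2: IN[B2] = OUT[B1] = {a: ⊤, b: ⊤, c: ⊤, d: -, e: ⊤, f: ⊤}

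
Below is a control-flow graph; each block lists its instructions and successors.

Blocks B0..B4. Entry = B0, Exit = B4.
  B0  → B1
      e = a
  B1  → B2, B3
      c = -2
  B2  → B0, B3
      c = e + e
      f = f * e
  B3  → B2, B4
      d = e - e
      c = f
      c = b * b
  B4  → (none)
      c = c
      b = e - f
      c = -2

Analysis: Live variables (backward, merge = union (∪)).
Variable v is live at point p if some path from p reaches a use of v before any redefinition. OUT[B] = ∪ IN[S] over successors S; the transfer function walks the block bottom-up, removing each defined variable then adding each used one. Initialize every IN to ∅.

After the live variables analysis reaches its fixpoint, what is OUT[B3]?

Answer: {a, b, c, e, f}

Trace:
Converged values:
  B0:   IN={a, b, f}   OUT={a, b, e, f}
  B1:   IN={a, b, e, f}   OUT={a, b, e, f}
  B2:   IN={a, b, e, f}   OUT={a, b, e, f}
  B3:   IN={a, b, e, f}   OUT={a, b, c, e, f}
  B4:   IN={c, e, f}   OUT={}

Merge at B3: OUT[B3] = IN[B2] ⊔ IN[B4] = {a, b, c, e, f}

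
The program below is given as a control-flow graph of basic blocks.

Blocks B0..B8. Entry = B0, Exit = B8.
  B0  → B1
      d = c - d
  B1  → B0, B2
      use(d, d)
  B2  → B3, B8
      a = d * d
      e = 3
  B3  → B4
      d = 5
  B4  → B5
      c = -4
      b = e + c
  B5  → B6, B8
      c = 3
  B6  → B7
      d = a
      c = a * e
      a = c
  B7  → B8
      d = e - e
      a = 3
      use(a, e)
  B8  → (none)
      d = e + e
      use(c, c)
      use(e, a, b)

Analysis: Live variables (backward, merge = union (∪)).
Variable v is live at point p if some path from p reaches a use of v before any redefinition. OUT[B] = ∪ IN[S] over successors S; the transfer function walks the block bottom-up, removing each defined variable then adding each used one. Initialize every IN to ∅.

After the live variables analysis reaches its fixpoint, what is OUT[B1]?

Per-block solution:
  B0:   IN={b, c, d}   OUT={b, c, d}
  B1:   IN={b, c, d}   OUT={b, c, d}
  B2:   IN={b, c, d}   OUT={a, b, c, e}
  B3:   IN={a, e}   OUT={a, e}
  B4:   IN={a, e}   OUT={a, b, e}
  B5:   IN={a, b, e}   OUT={a, b, c, e}
  B6:   IN={a, b, e}   OUT={b, c, e}
  B7:   IN={b, c, e}   OUT={a, b, c, e}
  B8:   IN={a, b, c, e}   OUT={}

Merge at B1: OUT[B1] = IN[B0] ⊔ IN[B2] = {b, c, d}

Answer: {b, c, d}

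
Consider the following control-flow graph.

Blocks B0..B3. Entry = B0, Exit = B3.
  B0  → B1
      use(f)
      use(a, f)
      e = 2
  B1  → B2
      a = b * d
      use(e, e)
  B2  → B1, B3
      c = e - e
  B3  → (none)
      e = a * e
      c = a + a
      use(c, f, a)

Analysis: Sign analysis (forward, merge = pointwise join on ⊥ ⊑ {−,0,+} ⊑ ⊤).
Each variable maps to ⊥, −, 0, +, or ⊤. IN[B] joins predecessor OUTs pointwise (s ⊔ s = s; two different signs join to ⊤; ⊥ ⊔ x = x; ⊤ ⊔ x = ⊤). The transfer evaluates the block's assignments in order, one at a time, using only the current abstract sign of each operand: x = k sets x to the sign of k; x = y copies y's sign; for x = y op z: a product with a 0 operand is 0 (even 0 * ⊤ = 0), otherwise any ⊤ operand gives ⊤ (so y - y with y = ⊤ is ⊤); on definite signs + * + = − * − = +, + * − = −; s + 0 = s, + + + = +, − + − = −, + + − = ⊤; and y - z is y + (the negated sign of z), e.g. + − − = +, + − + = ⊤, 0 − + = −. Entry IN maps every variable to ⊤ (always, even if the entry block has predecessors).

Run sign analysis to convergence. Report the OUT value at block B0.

Fixpoint table:
  B0:   IN=(all ⊤)   OUT={e:+; rest ⊤}
  B1:   IN={e:+; rest ⊤}   OUT={e:+; rest ⊤}
  B2:   IN={e:+; rest ⊤}   OUT={e:+; rest ⊤}
  B3:   IN={e:+; rest ⊤}   OUT=(all ⊤)

B0 is the boundary node: IN[B0] = {a: ⊤, b: ⊤, c: ⊤, d: ⊤, e: ⊤, f: ⊤}
Applying B0's transfer function to that IN value gives OUT[B0] (row B0 above).

Answer: {a: ⊤, b: ⊤, c: ⊤, d: ⊤, e: +, f: ⊤}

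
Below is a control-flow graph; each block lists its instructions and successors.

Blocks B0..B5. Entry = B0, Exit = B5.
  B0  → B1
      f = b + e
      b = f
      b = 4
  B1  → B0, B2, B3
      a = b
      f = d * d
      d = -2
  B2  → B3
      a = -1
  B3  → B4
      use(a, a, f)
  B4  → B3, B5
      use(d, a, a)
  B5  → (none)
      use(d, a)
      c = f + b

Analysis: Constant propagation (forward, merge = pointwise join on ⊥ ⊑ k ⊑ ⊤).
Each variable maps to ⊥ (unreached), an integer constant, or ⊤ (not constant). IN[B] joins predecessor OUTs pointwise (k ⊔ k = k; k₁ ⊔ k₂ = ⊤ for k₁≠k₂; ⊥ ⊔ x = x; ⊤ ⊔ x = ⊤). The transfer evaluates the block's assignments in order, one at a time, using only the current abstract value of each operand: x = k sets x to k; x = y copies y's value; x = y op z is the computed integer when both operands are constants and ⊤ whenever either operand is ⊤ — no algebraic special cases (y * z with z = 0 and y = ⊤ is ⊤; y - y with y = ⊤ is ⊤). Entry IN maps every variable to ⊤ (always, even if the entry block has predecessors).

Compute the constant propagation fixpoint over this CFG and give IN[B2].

Answer: {a: 4, b: 4, c: ⊤, d: -2, e: ⊤, f: ⊤}

Trace:
Per-block solution:
  B0:  IN=(all ⊤)  OUT={b:4; rest ⊤}
  B1:  IN={b:4; rest ⊤}  OUT={a:4, b:4, d:-2; rest ⊤}
  B2:  IN={a:4, b:4, d:-2; rest ⊤}  OUT={a:-1, b:4, d:-2; rest ⊤}
  B3:  IN={b:4, d:-2; rest ⊤}  OUT={b:4, d:-2; rest ⊤}
  B4:  IN={b:4, d:-2; rest ⊤}  OUT={b:4, d:-2; rest ⊤}
  B5:  IN={b:4, d:-2; rest ⊤}  OUT={b:4, d:-2; rest ⊤}

Merge at B2: IN[B2] = OUT[B1] = {a: 4, b: 4, c: ⊤, d: -2, e: ⊤, f: ⊤}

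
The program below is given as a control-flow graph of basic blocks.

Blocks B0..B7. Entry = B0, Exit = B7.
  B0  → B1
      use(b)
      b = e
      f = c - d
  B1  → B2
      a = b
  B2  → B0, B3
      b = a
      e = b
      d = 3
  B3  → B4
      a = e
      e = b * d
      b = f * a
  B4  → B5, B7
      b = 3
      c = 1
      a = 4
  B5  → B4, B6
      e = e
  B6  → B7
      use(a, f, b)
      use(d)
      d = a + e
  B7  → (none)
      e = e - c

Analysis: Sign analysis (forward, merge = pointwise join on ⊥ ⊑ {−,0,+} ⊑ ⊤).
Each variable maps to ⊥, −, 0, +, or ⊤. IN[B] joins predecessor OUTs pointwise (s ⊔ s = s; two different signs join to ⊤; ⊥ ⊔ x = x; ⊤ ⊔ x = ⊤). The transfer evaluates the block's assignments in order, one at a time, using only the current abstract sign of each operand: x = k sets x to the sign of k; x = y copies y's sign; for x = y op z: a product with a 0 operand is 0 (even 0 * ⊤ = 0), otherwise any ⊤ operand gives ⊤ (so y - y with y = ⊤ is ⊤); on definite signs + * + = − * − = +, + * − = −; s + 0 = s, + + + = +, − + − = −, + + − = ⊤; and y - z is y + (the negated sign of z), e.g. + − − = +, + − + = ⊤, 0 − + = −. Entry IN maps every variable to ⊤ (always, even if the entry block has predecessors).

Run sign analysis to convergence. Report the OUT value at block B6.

Per-block solution:
  B0:  IN=(all ⊤)  OUT=(all ⊤)
  B1:  IN=(all ⊤)  OUT=(all ⊤)
  B2:  IN=(all ⊤)  OUT={d:+; rest ⊤}
  B3:  IN={d:+; rest ⊤}  OUT={d:+; rest ⊤}
  B4:  IN={d:+; rest ⊤}  OUT={a:+, b:+, c:+, d:+; rest ⊤}
  B5:  IN={a:+, b:+, c:+, d:+; rest ⊤}  OUT={a:+, b:+, c:+, d:+; rest ⊤}
  B6:  IN={a:+, b:+, c:+, d:+; rest ⊤}  OUT={a:+, b:+, c:+; rest ⊤}
  B7:  IN={a:+, b:+, c:+; rest ⊤}  OUT={a:+, b:+, c:+; rest ⊤}

Merge at B6: IN[B6] = OUT[B5] = {a: +, b: +, c: +, d: +, e: ⊤, f: ⊤}
Applying B6's transfer function to that IN value gives OUT[B6] (row B6 above).

Answer: {a: +, b: +, c: +, d: ⊤, e: ⊤, f: ⊤}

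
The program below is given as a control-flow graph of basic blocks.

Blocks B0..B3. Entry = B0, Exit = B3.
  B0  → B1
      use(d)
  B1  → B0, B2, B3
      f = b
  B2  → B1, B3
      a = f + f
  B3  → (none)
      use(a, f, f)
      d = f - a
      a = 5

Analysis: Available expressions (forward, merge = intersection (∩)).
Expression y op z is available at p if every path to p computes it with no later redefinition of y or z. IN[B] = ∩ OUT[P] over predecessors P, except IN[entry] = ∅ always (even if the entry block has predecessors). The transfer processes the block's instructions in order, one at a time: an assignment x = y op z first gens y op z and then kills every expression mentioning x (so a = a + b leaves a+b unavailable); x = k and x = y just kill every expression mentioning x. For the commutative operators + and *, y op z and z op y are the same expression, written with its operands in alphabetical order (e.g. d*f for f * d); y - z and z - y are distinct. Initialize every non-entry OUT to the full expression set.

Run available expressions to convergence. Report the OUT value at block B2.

Answer: {f+f}

Derivation:
Converged values:
  B0:  IN={}  OUT={}
  B1:  IN={}  OUT={}
  B2:  IN={}  OUT={f+f}
  B3:  IN={}  OUT={}

Merge at B2: IN[B2] = OUT[B1] = {}
Applying B2's transfer function to that IN value gives OUT[B2] (row B2 above).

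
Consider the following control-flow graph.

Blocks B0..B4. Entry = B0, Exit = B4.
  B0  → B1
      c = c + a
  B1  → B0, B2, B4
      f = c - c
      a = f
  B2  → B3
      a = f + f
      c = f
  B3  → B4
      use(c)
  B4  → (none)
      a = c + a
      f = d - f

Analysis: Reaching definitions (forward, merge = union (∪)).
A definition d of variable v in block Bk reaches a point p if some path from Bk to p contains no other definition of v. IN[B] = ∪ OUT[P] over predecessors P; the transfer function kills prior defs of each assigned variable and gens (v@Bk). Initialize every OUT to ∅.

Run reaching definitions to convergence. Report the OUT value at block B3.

Answer: {a@B2, c@B2, f@B1}

Derivation:
Per-block solution:
  B0:   IN={a@B1, c@B0, f@B1}   OUT={a@B1, c@B0, f@B1}
  B1:   IN={a@B1, c@B0, f@B1}   OUT={a@B1, c@B0, f@B1}
  B2:   IN={a@B1, c@B0, f@B1}   OUT={a@B2, c@B2, f@B1}
  B3:   IN={a@B2, c@B2, f@B1}   OUT={a@B2, c@B2, f@B1}
  B4:   IN={a@B1, a@B2, c@B0, c@B2, f@B1}   OUT={a@B4, c@B0, c@B2, f@B4}

Merge at B3: IN[B3] = OUT[B2] = {a@B2, c@B2, f@B1}
Applying B3's transfer function to that IN value gives OUT[B3] (row B3 above).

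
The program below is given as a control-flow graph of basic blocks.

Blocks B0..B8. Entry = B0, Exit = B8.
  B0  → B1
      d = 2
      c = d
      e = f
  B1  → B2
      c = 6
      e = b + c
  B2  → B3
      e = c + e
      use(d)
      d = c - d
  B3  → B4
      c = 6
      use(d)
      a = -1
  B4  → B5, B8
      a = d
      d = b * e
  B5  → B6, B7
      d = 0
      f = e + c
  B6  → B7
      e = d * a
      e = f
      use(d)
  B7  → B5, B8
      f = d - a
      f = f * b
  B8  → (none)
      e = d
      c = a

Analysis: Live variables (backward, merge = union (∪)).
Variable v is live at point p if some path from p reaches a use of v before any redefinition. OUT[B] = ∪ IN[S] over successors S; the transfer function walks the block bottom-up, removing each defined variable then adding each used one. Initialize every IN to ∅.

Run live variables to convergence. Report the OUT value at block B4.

Answer: {a, b, c, d, e}

Working:
Fixpoint table:
  B0: | IN={b, f} | OUT={b, d}
  B1: | IN={b, d} | OUT={b, c, d, e}
  B2: | IN={b, c, d, e} | OUT={b, d, e}
  B3: | IN={b, d, e} | OUT={b, c, d, e}
  B4: | IN={b, c, d, e} | OUT={a, b, c, d, e}
  B5: | IN={a, b, c, e} | OUT={a, b, c, d, e, f}
  B6: | IN={a, b, c, d, f} | OUT={a, b, c, d, e}
  B7: | IN={a, b, c, d, e} | OUT={a, b, c, d, e}
  B8: | IN={a, d} | OUT={}

Merge at B4: OUT[B4] = IN[B5] ⊔ IN[B8] = {a, b, c, d, e}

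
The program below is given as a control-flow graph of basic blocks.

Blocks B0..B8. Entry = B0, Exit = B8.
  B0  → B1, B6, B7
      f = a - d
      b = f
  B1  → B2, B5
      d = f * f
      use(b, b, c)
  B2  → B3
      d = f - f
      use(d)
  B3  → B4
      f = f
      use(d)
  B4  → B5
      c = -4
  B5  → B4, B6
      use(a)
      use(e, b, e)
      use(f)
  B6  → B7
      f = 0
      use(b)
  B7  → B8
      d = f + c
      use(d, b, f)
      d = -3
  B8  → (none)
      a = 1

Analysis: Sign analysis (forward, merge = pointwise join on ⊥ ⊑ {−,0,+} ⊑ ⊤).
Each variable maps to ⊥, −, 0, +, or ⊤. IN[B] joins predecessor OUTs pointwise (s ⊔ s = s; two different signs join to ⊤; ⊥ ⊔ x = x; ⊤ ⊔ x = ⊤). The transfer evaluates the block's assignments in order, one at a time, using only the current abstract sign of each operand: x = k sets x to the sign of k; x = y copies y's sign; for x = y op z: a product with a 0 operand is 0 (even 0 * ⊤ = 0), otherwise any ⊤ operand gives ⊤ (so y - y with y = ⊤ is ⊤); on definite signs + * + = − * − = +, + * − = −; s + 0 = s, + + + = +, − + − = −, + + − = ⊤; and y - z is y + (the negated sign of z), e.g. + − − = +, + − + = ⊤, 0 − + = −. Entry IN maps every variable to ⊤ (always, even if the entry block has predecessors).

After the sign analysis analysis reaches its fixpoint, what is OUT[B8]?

Fixpoint table:
  B0: | IN=(all ⊤) | OUT=(all ⊤)
  B1: | IN=(all ⊤) | OUT=(all ⊤)
  B2: | IN=(all ⊤) | OUT=(all ⊤)
  B3: | IN=(all ⊤) | OUT=(all ⊤)
  B4: | IN=(all ⊤) | OUT={c:-; rest ⊤}
  B5: | IN=(all ⊤) | OUT=(all ⊤)
  B6: | IN=(all ⊤) | OUT={f:0; rest ⊤}
  B7: | IN=(all ⊤) | OUT={d:-; rest ⊤}
  B8: | IN={d:-; rest ⊤} | OUT={a:+, d:-; rest ⊤}

Merge at B8: IN[B8] = OUT[B7] = {a: ⊤, b: ⊤, c: ⊤, d: -, e: ⊤, f: ⊤}
Applying B8's transfer function to that IN value gives OUT[B8] (row B8 above).

Answer: {a: +, b: ⊤, c: ⊤, d: -, e: ⊤, f: ⊤}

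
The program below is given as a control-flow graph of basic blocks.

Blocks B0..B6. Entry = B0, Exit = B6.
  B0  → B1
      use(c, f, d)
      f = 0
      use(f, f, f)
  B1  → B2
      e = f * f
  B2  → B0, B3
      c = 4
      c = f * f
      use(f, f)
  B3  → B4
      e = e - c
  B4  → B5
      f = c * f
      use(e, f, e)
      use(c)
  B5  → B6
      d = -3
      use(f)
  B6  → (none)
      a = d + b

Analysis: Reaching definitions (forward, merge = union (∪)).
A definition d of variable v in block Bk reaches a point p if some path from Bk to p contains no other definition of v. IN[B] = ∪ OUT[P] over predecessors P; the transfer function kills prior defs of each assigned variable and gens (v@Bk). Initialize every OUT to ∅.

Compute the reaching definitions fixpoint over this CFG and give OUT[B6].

Per-block solution:
  B0:  IN={c@B2, e@B1, f@B0}  OUT={c@B2, e@B1, f@B0}
  B1:  IN={c@B2, e@B1, f@B0}  OUT={c@B2, e@B1, f@B0}
  B2:  IN={c@B2, e@B1, f@B0}  OUT={c@B2, e@B1, f@B0}
  B3:  IN={c@B2, e@B1, f@B0}  OUT={c@B2, e@B3, f@B0}
  B4:  IN={c@B2, e@B3, f@B0}  OUT={c@B2, e@B3, f@B4}
  B5:  IN={c@B2, e@B3, f@B4}  OUT={c@B2, d@B5, e@B3, f@B4}
  B6:  IN={c@B2, d@B5, e@B3, f@B4}  OUT={a@B6, c@B2, d@B5, e@B3, f@B4}

Merge at B6: IN[B6] = OUT[B5] = {c@B2, d@B5, e@B3, f@B4}
Applying B6's transfer function to that IN value gives OUT[B6] (row B6 above).

Answer: {a@B6, c@B2, d@B5, e@B3, f@B4}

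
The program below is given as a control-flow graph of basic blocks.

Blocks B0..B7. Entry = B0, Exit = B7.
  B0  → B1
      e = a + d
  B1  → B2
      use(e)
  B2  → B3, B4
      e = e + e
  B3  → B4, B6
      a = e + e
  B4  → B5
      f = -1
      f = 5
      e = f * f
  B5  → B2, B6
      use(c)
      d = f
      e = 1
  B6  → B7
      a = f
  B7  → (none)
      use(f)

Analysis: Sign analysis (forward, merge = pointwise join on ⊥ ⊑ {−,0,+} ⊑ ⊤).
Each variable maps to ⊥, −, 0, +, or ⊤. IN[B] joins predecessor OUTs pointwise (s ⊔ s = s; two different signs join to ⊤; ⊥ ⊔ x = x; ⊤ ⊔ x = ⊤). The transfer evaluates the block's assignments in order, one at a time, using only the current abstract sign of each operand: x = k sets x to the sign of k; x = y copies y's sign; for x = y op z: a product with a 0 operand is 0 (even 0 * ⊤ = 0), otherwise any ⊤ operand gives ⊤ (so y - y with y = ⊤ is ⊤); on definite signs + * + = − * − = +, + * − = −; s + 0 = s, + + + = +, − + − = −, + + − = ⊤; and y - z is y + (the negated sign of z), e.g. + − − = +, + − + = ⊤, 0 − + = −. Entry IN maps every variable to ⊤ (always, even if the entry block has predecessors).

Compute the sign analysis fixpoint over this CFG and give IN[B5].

Per-block solution:
  B0: | IN=(all ⊤) | OUT=(all ⊤)
  B1: | IN=(all ⊤) | OUT=(all ⊤)
  B2: | IN=(all ⊤) | OUT=(all ⊤)
  B3: | IN=(all ⊤) | OUT=(all ⊤)
  B4: | IN=(all ⊤) | OUT={e:+, f:+; rest ⊤}
  B5: | IN={e:+, f:+; rest ⊤} | OUT={d:+, e:+, f:+; rest ⊤}
  B6: | IN=(all ⊤) | OUT=(all ⊤)
  B7: | IN=(all ⊤) | OUT=(all ⊤)

Merge at B5: IN[B5] = OUT[B4] = {a: ⊤, b: ⊤, c: ⊤, d: ⊤, e: +, f: +}

Answer: {a: ⊤, b: ⊤, c: ⊤, d: ⊤, e: +, f: +}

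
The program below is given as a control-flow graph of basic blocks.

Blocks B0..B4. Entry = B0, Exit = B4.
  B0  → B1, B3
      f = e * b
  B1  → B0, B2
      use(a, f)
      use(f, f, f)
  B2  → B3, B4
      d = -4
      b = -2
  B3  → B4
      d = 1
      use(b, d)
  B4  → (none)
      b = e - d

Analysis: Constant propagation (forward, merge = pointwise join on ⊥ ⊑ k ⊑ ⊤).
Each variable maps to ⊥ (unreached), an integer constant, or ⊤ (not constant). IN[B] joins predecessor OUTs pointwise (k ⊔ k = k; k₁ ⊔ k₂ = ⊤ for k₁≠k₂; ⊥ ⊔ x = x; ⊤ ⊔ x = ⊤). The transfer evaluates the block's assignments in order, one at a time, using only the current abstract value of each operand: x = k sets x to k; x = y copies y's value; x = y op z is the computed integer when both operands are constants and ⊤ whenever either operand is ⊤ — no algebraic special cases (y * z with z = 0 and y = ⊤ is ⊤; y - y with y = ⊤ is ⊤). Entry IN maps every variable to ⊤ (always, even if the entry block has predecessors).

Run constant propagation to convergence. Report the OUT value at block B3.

Answer: {a: ⊤, b: ⊤, c: ⊤, d: 1, e: ⊤, f: ⊤}

Working:
Fixpoint table:
  B0:   IN=(all ⊤)   OUT=(all ⊤)
  B1:   IN=(all ⊤)   OUT=(all ⊤)
  B2:   IN=(all ⊤)   OUT={b:-2, d:-4; rest ⊤}
  B3:   IN=(all ⊤)   OUT={d:1; rest ⊤}
  B4:   IN=(all ⊤)   OUT=(all ⊤)

Merge at B3: IN[B3] = OUT[B0] ⊔ OUT[B2] = {a: ⊤, b: ⊤, c: ⊤, d: ⊤, e: ⊤, f: ⊤}
Applying B3's transfer function to that IN value gives OUT[B3] (row B3 above).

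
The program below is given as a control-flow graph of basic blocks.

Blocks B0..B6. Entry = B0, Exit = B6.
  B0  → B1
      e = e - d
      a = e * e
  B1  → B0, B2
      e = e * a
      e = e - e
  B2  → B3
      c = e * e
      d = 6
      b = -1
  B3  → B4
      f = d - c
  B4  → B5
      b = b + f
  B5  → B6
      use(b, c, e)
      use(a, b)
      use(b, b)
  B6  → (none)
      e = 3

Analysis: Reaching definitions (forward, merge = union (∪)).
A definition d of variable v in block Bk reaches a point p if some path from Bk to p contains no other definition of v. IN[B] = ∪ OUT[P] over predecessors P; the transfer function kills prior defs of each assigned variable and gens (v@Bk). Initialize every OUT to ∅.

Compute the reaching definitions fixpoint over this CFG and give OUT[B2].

Per-block solution:
  B0:  IN={a@B0, e@B1}  OUT={a@B0, e@B0}
  B1:  IN={a@B0, e@B0}  OUT={a@B0, e@B1}
  B2:  IN={a@B0, e@B1}  OUT={a@B0, b@B2, c@B2, d@B2, e@B1}
  B3:  IN={a@B0, b@B2, c@B2, d@B2, e@B1}  OUT={a@B0, b@B2, c@B2, d@B2, e@B1, f@B3}
  B4:  IN={a@B0, b@B2, c@B2, d@B2, e@B1, f@B3}  OUT={a@B0, b@B4, c@B2, d@B2, e@B1, f@B3}
  B5:  IN={a@B0, b@B4, c@B2, d@B2, e@B1, f@B3}  OUT={a@B0, b@B4, c@B2, d@B2, e@B1, f@B3}
  B6:  IN={a@B0, b@B4, c@B2, d@B2, e@B1, f@B3}  OUT={a@B0, b@B4, c@B2, d@B2, e@B6, f@B3}

Merge at B2: IN[B2] = OUT[B1] = {a@B0, e@B1}
Applying B2's transfer function to that IN value gives OUT[B2] (row B2 above).

Answer: {a@B0, b@B2, c@B2, d@B2, e@B1}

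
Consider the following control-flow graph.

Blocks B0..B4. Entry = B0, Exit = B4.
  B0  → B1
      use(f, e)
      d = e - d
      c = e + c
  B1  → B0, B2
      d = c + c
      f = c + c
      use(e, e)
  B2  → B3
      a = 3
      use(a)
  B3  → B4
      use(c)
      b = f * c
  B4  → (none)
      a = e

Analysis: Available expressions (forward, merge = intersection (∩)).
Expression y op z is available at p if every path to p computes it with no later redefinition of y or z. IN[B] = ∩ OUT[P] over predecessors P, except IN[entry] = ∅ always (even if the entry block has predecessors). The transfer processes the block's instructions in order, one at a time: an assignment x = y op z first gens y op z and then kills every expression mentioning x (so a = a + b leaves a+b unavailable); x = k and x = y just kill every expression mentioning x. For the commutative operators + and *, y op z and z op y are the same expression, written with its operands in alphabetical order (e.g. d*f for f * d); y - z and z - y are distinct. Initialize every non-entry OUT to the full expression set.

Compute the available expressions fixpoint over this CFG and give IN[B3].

Answer: {c+c}

Trace:
Fixpoint table:
  B0:  IN={}  OUT={}
  B1:  IN={}  OUT={c+c}
  B2:  IN={c+c}  OUT={c+c}
  B3:  IN={c+c}  OUT={c*f, c+c}
  B4:  IN={c*f, c+c}  OUT={c*f, c+c}

Merge at B3: IN[B3] = OUT[B2] = {c+c}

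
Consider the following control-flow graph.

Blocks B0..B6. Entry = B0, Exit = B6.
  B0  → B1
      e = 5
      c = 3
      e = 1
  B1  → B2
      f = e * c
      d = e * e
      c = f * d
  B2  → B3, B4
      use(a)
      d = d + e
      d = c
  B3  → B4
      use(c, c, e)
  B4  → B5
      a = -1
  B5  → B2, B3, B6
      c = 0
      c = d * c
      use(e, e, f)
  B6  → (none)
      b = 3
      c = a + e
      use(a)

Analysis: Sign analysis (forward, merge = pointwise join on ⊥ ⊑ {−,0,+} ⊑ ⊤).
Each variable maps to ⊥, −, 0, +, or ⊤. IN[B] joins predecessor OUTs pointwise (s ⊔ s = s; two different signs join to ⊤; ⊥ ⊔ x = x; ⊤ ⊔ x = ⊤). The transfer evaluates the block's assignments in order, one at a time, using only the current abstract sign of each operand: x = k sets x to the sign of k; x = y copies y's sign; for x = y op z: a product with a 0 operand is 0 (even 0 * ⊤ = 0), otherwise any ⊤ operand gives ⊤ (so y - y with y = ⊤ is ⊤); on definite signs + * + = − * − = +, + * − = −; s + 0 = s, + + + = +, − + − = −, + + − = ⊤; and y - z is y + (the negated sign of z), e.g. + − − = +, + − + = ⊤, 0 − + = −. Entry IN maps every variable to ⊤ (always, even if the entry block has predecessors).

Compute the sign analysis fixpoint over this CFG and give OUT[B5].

Converged values:
  B0:   IN=(all ⊤)   OUT={c:+, e:+; rest ⊤}
  B1:   IN={c:+, e:+; rest ⊤}   OUT={c:+, d:+, e:+, f:+; rest ⊤}
  B2:   IN={e:+, f:+; rest ⊤}   OUT={e:+, f:+; rest ⊤}
  B3:   IN={e:+, f:+; rest ⊤}   OUT={e:+, f:+; rest ⊤}
  B4:   IN={e:+, f:+; rest ⊤}   OUT={a:-, e:+, f:+; rest ⊤}
  B5:   IN={a:-, e:+, f:+; rest ⊤}   OUT={a:-, c:0, e:+, f:+; rest ⊤}
  B6:   IN={a:-, c:0, e:+, f:+; rest ⊤}   OUT={a:-, b:+, e:+, f:+; rest ⊤}

Merge at B5: IN[B5] = OUT[B4] = {a: -, b: ⊤, c: ⊤, d: ⊤, e: +, f: +}
Applying B5's transfer function to that IN value gives OUT[B5] (row B5 above).

Answer: {a: -, b: ⊤, c: 0, d: ⊤, e: +, f: +}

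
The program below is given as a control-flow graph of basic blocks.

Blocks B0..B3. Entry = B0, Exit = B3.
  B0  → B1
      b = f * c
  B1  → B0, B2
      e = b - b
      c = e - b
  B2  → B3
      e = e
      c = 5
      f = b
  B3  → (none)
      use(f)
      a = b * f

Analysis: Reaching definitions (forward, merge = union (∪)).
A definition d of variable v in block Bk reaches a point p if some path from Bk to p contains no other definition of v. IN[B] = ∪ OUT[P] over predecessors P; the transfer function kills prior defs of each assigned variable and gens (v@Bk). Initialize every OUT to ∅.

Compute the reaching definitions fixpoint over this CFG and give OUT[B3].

Per-block solution:
  B0:  IN={b@B0, c@B1, e@B1}  OUT={b@B0, c@B1, e@B1}
  B1:  IN={b@B0, c@B1, e@B1}  OUT={b@B0, c@B1, e@B1}
  B2:  IN={b@B0, c@B1, e@B1}  OUT={b@B0, c@B2, e@B2, f@B2}
  B3:  IN={b@B0, c@B2, e@B2, f@B2}  OUT={a@B3, b@B0, c@B2, e@B2, f@B2}

Merge at B3: IN[B3] = OUT[B2] = {b@B0, c@B2, e@B2, f@B2}
Applying B3's transfer function to that IN value gives OUT[B3] (row B3 above).

Answer: {a@B3, b@B0, c@B2, e@B2, f@B2}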